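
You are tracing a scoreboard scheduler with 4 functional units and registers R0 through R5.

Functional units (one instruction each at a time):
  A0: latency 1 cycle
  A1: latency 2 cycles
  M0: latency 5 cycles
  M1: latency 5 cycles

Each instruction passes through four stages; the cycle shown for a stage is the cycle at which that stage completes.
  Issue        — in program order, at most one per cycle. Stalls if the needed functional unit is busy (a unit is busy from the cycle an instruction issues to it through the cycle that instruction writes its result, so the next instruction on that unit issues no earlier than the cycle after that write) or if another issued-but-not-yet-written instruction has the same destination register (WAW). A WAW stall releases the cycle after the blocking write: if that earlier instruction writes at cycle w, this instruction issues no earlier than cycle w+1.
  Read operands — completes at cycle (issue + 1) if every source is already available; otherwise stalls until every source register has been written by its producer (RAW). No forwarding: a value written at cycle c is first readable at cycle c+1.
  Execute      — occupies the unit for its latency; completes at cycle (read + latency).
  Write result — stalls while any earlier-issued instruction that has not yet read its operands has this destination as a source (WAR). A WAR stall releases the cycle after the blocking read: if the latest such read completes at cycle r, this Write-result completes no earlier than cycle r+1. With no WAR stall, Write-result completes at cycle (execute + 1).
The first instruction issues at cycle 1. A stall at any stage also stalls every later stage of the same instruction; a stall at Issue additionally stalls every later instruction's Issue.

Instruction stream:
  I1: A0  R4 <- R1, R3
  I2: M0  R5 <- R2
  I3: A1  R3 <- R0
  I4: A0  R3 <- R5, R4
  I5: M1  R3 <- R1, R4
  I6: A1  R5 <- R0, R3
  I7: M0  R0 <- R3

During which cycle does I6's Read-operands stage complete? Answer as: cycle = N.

cycle 1: I1→A0
cycle 2: I1 RO · I2→M0
cycle 3: I1 EX · I2 RO · I3→A1
cycle 4: I1 WR R4 · I3 RO
cycle 6: I3 EX
cycle 7: I3 WR R3
cycle 8: I2 EX · I4→A0
cycle 9: I2 WR R5
cycle 10: I4 RO
cycle 11: I4 EX
cycle 12: I4 WR R3
cycle 13: I5→M1
cycle 14: I5 RO · I6→A1
cycle 15: I7→M0
cycle 19: I5 EX
cycle 20: I5 WR R3
cycle 21: I6 RO · I7 RO
cycle 23: I6 EX
cycle 24: I6 WR R5
cycle 26: I7 EX
cycle 27: I7 WR R0

cycle = 21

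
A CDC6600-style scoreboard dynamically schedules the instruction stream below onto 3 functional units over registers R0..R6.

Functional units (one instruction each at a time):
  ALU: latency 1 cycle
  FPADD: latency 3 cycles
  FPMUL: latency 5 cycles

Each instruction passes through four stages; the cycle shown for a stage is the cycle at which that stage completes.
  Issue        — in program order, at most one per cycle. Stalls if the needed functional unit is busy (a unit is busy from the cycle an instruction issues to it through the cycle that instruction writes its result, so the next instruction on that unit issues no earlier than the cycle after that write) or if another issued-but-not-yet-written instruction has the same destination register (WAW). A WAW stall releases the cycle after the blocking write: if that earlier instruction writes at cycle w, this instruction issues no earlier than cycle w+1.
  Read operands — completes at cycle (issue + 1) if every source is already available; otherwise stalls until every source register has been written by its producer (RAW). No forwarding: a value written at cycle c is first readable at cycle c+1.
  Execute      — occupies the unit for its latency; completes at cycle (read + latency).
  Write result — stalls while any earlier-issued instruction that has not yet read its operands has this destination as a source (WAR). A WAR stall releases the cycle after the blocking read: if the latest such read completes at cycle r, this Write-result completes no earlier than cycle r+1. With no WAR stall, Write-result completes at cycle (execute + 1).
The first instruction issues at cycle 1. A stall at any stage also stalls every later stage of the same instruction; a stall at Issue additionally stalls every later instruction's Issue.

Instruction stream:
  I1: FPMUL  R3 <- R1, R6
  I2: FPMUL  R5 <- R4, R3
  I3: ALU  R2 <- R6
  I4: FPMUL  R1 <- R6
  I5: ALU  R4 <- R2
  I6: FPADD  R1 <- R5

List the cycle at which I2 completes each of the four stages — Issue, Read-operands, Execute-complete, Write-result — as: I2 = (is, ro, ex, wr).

cycle 1: I1→FPMUL
cycle 2: I1 RO
cycle 7: I1 EX
cycle 8: I1 WR R3
cycle 9: I2→FPMUL
cycle 10: I2 RO, I3→ALU
cycle 11: I3 RO
cycle 12: I3 EX
cycle 13: I3 WR R2
cycle 15: I2 EX
cycle 16: I2 WR R5
cycle 17: I4→FPMUL
cycle 18: I4 RO, I5→ALU
cycle 19: I5 RO
cycle 20: I5 EX
cycle 21: I5 WR R4
cycle 23: I4 EX
cycle 24: I4 WR R1
cycle 25: I6→FPADD
cycle 26: I6 RO
cycle 29: I6 EX
cycle 30: I6 WR R1

I2 = (9, 10, 15, 16)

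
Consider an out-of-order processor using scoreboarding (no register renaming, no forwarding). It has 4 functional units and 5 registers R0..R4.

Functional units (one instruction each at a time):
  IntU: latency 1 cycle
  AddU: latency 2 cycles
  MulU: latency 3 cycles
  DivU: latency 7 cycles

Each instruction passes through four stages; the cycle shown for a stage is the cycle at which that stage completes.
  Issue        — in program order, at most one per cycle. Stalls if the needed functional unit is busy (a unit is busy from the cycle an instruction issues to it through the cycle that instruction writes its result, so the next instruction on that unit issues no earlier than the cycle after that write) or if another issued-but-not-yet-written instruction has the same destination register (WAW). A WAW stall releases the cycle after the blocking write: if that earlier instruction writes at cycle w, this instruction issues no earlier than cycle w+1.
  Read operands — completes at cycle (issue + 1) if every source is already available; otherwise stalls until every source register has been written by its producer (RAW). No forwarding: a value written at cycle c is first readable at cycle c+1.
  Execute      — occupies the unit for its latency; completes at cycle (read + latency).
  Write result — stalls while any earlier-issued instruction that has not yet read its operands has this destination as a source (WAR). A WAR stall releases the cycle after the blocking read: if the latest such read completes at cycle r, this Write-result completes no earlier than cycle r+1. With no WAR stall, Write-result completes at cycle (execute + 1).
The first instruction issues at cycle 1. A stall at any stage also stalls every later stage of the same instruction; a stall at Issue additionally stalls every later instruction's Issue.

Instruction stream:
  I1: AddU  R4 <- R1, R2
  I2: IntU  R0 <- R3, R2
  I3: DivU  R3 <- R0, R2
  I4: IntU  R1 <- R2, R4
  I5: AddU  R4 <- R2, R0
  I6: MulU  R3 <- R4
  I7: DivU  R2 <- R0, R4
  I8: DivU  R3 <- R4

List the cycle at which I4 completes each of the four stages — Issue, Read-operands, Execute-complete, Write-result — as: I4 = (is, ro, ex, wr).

[1] I1→AddU
[2] I1 RO; I2→IntU
[3] I2 RO; I3→DivU
[4] I1 EX; I2 EX
[5] I1 WR R4; I2 WR R0
[6] I3 RO; I4→IntU
[7] I4 RO; I5→AddU
[8] I4 EX; I5 RO
[9] I4 WR R1
[10] I5 EX
[11] I5 WR R4
[13] I3 EX
[14] I3 WR R3
[15] I6→MulU
[16] I6 RO; I7→DivU
[17] I7 RO
[19] I6 EX
[20] I6 WR R3
[24] I7 EX
[25] I7 WR R2
[26] I8→DivU
[27] I8 RO
[34] I8 EX
[35] I8 WR R3

I4 = (6, 7, 8, 9)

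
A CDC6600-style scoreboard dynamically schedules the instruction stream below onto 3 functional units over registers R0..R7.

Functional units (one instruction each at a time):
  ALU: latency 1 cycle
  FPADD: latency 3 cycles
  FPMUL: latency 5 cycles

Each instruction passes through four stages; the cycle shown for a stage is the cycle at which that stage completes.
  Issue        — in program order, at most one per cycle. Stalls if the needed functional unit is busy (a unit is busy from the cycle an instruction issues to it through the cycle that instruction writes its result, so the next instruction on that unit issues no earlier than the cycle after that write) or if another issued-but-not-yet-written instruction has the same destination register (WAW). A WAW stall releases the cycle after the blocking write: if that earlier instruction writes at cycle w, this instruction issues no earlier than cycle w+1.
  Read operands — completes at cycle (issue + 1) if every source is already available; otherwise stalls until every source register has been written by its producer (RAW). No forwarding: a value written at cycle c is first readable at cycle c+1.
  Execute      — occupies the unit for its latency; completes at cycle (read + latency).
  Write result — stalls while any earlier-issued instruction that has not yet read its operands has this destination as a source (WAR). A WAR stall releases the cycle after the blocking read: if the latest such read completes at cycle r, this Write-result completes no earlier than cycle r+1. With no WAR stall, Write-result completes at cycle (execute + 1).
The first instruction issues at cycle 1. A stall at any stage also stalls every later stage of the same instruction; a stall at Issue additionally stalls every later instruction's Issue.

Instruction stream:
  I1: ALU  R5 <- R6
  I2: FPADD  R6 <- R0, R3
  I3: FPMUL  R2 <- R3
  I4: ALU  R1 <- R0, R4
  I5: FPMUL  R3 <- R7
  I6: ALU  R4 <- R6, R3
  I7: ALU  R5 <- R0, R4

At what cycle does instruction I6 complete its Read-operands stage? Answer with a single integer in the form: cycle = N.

[1] I1 dispatched to ALU
[2] I1 operands ready; I2 dispatched to FPADD
[3] I1 complete; I2 operands ready; I3 dispatched to FPMUL
[4] R5←I1; I3 operands ready
[5] I4 dispatched to ALU
[6] I2 complete; I4 operands ready
[7] R6←I2; I4 complete
[8] R1←I4
[9] I3 complete
[10] R2←I3
[11] I5 dispatched to FPMUL
[12] I5 operands ready; I6 dispatched to ALU
[17] I5 complete
[18] R3←I5
[19] I6 operands ready
[20] I6 complete
[21] R4←I6
[22] I7 dispatched to ALU
[23] I7 operands ready
[24] I7 complete
[25] R5←I7

cycle = 19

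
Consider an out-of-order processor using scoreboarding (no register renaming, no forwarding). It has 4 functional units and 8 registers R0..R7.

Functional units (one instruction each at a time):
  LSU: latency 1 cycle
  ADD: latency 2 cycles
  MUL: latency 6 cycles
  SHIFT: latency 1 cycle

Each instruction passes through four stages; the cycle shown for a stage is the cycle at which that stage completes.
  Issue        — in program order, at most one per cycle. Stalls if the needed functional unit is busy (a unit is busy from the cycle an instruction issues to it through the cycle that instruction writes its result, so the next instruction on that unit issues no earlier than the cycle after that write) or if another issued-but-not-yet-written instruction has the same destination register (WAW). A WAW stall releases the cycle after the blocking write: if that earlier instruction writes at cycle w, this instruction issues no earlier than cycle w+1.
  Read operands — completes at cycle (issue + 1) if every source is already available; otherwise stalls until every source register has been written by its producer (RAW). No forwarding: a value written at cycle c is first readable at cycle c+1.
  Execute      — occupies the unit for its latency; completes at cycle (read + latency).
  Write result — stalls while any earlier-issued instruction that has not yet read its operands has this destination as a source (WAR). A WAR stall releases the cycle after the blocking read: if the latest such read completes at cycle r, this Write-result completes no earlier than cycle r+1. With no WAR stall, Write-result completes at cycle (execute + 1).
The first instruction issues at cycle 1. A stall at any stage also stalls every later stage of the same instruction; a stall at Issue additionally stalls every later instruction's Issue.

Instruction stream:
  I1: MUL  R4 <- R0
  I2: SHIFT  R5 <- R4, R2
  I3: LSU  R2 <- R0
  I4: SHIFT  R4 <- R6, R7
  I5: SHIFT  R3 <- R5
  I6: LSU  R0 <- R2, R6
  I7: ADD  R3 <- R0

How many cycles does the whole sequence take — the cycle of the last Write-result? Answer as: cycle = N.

cycle = 25

  I1 | 1 | 2 | 8 | 9
  I2 | 2 | 10 | 11 | 12   RAW R4: wait I1 write@9
  I3 | 3 | 4 | 5 | 11   WAR R2: wait I2 read@10
  I4 | 13 | 14 | 15 | 16   struct: SHIFT busy until I2 writes@12
  I5 | 17 | 18 | 19 | 20   struct: SHIFT busy until I4 writes@16
  I6 | 18 | 19 | 20 | 21
  I7 | 21 | 22 | 24 | 25   WAW R3: wait I5 write@20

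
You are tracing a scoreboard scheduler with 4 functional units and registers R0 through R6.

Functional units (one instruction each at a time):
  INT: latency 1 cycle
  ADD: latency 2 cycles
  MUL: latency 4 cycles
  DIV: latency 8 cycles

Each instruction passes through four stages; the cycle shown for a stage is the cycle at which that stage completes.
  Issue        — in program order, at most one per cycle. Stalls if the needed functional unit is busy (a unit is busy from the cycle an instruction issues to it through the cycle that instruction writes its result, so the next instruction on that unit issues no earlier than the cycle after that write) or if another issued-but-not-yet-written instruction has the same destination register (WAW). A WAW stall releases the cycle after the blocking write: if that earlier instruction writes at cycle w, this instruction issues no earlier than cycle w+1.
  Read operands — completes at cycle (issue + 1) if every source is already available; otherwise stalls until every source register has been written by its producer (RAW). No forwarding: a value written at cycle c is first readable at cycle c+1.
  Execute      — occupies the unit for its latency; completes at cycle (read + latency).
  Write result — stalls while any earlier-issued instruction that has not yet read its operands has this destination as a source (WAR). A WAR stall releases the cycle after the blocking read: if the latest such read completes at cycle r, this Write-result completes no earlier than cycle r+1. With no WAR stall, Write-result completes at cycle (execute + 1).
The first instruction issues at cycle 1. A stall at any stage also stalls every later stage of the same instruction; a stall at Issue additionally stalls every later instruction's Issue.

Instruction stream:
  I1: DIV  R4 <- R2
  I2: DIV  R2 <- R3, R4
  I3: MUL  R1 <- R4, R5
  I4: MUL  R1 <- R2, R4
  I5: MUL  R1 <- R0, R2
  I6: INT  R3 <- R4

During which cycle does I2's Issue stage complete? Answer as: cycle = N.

cycle = 12

t=1  I1 dispatched to DIV
t=2  I1 operands ready
t=10  I1 complete
t=11  R4←I1
t=12  I2 dispatched to DIV
t=13  I2 operands ready | I3 dispatched to MUL
t=14  I3 operands ready
t=18  I3 complete
t=19  R1←I3
t=20  I4 dispatched to MUL
t=21  I2 complete
t=22  R2←I2
t=23  I4 operands ready
t=27  I4 complete
t=28  R1←I4
t=29  I5 dispatched to MUL
t=30  I5 operands ready | I6 dispatched to INT
t=31  I6 operands ready
t=32  I6 complete
t=33  R3←I6
t=34  I5 complete
t=35  R1←I5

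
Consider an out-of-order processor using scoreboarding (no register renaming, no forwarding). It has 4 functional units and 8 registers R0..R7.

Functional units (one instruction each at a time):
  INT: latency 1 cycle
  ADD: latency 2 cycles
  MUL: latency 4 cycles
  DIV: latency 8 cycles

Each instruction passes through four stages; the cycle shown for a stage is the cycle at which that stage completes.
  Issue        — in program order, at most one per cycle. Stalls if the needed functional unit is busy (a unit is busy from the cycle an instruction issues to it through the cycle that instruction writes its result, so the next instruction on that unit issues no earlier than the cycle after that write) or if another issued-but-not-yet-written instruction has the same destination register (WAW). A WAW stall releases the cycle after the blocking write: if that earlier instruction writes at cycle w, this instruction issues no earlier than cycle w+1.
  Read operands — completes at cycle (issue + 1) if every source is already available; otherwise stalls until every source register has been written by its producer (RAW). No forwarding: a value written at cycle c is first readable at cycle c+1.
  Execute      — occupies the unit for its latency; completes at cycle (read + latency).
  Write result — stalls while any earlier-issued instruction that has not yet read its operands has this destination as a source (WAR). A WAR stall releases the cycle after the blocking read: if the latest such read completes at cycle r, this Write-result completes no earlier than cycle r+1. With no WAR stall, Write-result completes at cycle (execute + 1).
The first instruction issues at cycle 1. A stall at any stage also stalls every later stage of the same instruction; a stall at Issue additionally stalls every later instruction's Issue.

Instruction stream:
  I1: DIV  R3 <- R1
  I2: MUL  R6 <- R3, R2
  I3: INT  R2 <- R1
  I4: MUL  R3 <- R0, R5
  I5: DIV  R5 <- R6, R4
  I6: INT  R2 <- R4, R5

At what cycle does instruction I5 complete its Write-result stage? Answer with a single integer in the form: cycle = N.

I1 -> (1, 2, 10, 11)
I2 -> (2, 12, 16, 17)  // RAW R3: wait I1 write@11
I3 -> (3, 4, 5, 13)  // WAR R2: wait I2 read@12
I4 -> (18, 19, 23, 24)  // struct: MUL busy until I2 writes@17
I5 -> (19, 20, 28, 29)
I6 -> (20, 30, 31, 32)  // RAW R5: wait I5 write@29

cycle = 29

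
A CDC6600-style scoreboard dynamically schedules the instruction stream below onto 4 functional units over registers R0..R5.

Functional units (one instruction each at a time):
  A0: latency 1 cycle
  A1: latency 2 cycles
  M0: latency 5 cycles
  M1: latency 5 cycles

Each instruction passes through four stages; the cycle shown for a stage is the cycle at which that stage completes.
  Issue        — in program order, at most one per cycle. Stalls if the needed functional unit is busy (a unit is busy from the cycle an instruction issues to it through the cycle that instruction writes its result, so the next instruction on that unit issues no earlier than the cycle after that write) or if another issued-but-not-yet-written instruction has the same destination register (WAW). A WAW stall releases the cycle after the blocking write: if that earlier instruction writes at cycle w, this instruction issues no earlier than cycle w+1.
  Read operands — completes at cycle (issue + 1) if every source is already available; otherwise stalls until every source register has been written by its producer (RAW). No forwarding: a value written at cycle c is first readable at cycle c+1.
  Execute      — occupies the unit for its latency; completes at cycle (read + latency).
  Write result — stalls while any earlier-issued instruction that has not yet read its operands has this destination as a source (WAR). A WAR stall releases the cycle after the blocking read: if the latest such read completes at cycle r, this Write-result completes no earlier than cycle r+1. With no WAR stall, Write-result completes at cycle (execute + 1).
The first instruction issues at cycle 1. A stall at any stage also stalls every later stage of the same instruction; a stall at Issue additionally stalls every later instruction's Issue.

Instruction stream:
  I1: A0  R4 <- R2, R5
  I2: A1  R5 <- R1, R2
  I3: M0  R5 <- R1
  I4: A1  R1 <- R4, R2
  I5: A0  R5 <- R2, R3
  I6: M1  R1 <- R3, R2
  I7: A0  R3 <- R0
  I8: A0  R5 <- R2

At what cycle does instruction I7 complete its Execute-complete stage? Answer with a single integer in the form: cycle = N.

cycle = 21

c1: I1 dispatched to A0
c2: I1 operands ready · I2 dispatched to A1
c3: I1 complete · I2 operands ready
c4: R4←I1
c5: I2 complete
c6: R5←I2
c7: I3 dispatched to M0
c8: I3 operands ready · I4 dispatched to A1
c9: I4 operands ready
c11: I4 complete
c12: R1←I4
c13: I3 complete
c14: R5←I3
c15: I5 dispatched to A0
c16: I5 operands ready · I6 dispatched to M1
c17: I5 complete · I6 operands ready
c18: R5←I5
c19: I7 dispatched to A0
c20: I7 operands ready
c21: I7 complete
c22: I6 complete · R3←I7
c23: R1←I6 · I8 dispatched to A0
c24: I8 operands ready
c25: I8 complete
c26: R5←I8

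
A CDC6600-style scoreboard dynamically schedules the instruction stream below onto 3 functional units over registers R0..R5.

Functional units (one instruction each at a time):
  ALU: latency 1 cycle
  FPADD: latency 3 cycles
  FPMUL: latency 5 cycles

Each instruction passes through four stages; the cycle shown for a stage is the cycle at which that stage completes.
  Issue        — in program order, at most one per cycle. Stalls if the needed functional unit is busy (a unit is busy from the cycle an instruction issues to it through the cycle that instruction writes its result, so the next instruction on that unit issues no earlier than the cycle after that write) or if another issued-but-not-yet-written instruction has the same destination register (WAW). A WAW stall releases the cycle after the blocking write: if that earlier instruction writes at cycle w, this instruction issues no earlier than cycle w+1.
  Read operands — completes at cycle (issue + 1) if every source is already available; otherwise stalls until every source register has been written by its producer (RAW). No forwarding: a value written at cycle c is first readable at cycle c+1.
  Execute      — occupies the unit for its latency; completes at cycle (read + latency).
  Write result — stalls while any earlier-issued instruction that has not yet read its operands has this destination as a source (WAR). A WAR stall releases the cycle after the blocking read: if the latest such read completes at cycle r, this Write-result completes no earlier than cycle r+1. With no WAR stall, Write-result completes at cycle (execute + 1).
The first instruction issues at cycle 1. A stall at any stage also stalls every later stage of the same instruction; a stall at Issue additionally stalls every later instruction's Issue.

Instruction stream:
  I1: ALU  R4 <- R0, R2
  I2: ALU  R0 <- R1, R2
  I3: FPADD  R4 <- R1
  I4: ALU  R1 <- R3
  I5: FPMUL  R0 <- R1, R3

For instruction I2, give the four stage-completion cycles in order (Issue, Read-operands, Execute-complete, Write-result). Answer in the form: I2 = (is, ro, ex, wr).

cycle 1: I1 dispatched to ALU
cycle 2: I1 operands ready
cycle 3: I1 complete
cycle 4: R4←I1
cycle 5: I2 dispatched to ALU
cycle 6: I2 operands ready; I3 dispatched to FPADD
cycle 7: I2 complete; I3 operands ready
cycle 8: R0←I2
cycle 9: I4 dispatched to ALU
cycle 10: I3 complete; I4 operands ready; I5 dispatched to FPMUL
cycle 11: R4←I3; I4 complete
cycle 12: R1←I4
cycle 13: I5 operands ready
cycle 18: I5 complete
cycle 19: R0←I5

I2 = (5, 6, 7, 8)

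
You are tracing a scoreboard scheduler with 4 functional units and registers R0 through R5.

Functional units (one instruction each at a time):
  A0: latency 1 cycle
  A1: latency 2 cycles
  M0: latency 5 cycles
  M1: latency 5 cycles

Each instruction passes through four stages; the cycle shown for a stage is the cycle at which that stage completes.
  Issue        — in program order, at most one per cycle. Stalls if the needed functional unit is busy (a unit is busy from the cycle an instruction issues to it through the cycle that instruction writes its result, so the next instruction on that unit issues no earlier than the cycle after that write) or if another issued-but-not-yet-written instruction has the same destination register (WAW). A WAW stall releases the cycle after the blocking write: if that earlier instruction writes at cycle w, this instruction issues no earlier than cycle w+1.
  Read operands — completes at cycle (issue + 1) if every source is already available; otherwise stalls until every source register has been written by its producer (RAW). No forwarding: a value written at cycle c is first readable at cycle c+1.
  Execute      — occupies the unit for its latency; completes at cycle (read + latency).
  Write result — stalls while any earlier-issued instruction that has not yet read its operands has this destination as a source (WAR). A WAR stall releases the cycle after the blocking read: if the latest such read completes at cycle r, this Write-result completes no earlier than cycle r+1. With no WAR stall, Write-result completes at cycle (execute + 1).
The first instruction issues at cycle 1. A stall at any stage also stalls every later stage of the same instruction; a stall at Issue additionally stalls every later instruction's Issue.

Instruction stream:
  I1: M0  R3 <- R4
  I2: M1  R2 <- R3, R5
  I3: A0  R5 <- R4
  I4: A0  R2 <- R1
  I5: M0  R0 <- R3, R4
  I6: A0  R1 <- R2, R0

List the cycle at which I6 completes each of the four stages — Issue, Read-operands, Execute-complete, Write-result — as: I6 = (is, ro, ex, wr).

I6 = (20, 25, 26, 27)

t=1  I1 dispatched to M0
t=2  I1 operands ready, I2 dispatched to M1
t=3  I3 dispatched to A0
t=4  I3 operands ready
t=5  I3 complete
t=7  I1 complete
t=8  R3←I1
t=9  I2 operands ready
t=10  R5←I3
t=14  I2 complete
t=15  R2←I2
t=16  I4 dispatched to A0
t=17  I4 operands ready, I5 dispatched to M0
t=18  I4 complete, I5 operands ready
t=19  R2←I4
t=20  I6 dispatched to A0
t=23  I5 complete
t=24  R0←I5
t=25  I6 operands ready
t=26  I6 complete
t=27  R1←I6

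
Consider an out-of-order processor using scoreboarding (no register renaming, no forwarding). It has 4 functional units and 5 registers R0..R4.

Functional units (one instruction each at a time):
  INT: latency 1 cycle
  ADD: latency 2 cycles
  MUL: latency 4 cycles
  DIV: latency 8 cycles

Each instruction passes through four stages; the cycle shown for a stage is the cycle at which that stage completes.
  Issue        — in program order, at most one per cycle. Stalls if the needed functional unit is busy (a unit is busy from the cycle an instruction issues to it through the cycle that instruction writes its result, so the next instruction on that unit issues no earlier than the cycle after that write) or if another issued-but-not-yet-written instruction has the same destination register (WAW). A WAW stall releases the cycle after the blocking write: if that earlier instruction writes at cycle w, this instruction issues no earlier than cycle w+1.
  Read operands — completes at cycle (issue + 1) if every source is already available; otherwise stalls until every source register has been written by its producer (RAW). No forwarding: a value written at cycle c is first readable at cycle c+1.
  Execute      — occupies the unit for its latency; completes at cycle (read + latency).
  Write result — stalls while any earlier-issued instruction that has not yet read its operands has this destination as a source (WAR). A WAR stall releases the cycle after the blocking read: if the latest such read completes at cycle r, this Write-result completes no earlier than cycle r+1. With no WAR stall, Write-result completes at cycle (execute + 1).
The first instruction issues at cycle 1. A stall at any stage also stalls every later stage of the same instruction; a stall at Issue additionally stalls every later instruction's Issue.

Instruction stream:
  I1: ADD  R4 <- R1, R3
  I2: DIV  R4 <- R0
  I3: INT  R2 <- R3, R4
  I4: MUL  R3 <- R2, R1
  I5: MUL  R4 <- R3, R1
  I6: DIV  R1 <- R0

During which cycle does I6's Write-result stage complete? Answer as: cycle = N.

[I1] 1/2/4/5
[I2] 6/7/15/16  (WAW R4: wait I1 write@5)
[I3] 7/17/18/19  (RAW R4: wait I2 write@16)
[I4] 8/20/24/25  (RAW R2: wait I3 write@19)
[I5] 26/27/31/32  (struct: MUL busy until I4 writes@25)
[I6] 27/28/36/37

cycle = 37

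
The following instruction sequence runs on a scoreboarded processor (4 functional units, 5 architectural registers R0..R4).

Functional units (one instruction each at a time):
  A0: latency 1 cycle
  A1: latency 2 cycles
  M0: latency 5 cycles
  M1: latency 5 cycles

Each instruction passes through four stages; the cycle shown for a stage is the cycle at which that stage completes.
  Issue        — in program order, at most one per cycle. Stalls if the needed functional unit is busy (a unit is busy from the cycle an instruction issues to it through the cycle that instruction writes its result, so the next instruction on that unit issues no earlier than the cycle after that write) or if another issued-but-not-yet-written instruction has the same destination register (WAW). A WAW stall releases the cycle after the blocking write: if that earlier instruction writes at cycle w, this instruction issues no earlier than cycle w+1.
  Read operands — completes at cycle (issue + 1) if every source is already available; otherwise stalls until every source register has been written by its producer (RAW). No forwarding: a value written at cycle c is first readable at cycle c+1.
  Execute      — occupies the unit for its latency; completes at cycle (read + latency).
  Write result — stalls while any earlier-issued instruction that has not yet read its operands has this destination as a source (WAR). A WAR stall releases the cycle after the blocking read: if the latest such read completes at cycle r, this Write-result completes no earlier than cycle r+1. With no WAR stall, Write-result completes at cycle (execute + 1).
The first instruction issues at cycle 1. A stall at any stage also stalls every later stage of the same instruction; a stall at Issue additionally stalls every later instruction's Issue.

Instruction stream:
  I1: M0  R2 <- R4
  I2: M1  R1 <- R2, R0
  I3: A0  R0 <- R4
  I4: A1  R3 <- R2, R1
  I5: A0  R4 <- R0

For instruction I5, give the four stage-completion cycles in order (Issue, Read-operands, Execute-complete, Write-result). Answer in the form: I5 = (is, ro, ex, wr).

I5 = (11, 12, 13, 14)

t=1  issue I1 (M0)
t=2  I1 read-ops · issue I2 (M1)
t=3  issue I3 (A0)
t=4  I3 read-ops · issue I4 (A1)
t=5  I3 finished on A0
t=7  I1 finished on M0
t=8  I1→R2
t=9  I2 read-ops
t=10  I3→R0
t=11  issue I5 (A0)
t=12  I5 read-ops
t=13  I5 finished on A0
t=14  I2 finished on M1 · I5→R4
t=15  I2→R1
t=16  I4 read-ops
t=18  I4 finished on A1
t=19  I4→R3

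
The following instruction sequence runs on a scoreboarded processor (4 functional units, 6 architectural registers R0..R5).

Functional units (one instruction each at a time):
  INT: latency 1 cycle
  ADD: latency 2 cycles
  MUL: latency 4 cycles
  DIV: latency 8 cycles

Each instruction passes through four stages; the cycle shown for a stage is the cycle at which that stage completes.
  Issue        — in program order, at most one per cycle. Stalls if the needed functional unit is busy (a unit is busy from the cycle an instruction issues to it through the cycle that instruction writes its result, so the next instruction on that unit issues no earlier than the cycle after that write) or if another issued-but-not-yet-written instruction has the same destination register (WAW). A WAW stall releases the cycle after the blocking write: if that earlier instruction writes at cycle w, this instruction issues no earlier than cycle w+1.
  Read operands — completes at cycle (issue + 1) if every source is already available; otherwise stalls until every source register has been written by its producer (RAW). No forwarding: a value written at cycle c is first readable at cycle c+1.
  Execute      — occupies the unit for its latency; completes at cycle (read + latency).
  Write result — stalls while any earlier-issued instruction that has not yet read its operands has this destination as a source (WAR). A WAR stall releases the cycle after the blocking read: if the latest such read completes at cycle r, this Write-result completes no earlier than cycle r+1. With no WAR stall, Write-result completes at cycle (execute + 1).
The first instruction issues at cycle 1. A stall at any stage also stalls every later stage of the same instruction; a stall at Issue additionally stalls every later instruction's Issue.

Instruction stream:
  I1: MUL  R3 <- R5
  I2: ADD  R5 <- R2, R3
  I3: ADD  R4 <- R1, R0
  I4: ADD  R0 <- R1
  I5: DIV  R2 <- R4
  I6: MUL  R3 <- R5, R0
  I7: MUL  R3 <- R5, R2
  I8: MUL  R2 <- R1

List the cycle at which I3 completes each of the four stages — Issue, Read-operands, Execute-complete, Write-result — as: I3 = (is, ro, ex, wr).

t=1  issue I1 (MUL)
t=2  I1 read-ops; issue I2 (ADD)
t=6  I1 finished on MUL
t=7  I1→R3
t=8  I2 read-ops
t=10  I2 finished on ADD
t=11  I2→R5
t=12  issue I3 (ADD)
t=13  I3 read-ops
t=15  I3 finished on ADD
t=16  I3→R4
t=17  issue I4 (ADD)
t=18  I4 read-ops; issue I5 (DIV)
t=19  I5 read-ops; issue I6 (MUL)
t=20  I4 finished on ADD
t=21  I4→R0
t=22  I6 read-ops
t=26  I6 finished on MUL
t=27  I5 finished on DIV; I6→R3
t=28  I5→R2; issue I7 (MUL)
t=29  I7 read-ops
t=33  I7 finished on MUL
t=34  I7→R3
t=35  issue I8 (MUL)
t=36  I8 read-ops
t=40  I8 finished on MUL
t=41  I8→R2

I3 = (12, 13, 15, 16)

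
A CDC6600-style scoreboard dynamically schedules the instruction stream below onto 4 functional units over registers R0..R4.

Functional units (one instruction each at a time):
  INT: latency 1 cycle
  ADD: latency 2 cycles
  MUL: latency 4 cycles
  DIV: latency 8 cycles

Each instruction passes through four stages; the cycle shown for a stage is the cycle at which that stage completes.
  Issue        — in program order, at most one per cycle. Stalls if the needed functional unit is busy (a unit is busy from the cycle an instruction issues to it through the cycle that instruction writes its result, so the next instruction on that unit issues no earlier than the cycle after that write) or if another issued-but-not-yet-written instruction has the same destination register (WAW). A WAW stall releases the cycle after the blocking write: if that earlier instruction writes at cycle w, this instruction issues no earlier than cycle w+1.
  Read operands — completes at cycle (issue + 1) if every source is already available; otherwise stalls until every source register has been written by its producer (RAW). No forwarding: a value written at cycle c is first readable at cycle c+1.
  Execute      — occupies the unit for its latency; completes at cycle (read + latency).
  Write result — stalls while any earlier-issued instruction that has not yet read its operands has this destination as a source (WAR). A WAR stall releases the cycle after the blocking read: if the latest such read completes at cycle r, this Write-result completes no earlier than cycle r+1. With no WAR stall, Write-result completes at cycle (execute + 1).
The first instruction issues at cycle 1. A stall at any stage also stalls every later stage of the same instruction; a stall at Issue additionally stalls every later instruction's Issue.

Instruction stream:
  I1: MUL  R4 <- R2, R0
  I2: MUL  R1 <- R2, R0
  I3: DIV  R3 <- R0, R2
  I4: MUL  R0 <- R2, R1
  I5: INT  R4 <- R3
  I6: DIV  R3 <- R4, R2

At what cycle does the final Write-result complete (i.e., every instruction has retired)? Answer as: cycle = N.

cycle = 32

t=1  I1 issues→MUL
t=2  I1 reads
t=6  I1 exec-done
t=7  I1 writes R4
t=8  I2 issues→MUL
t=9  I2 reads | I3 issues→DIV
t=10  I3 reads
t=13  I2 exec-done
t=14  I2 writes R1
t=15  I4 issues→MUL
t=16  I4 reads | I5 issues→INT
t=18  I3 exec-done
t=19  I3 writes R3
t=20  I4 exec-done | I5 reads | I6 issues→DIV
t=21  I4 writes R0 | I5 exec-done
t=22  I5 writes R4
t=23  I6 reads
t=31  I6 exec-done
t=32  I6 writes R3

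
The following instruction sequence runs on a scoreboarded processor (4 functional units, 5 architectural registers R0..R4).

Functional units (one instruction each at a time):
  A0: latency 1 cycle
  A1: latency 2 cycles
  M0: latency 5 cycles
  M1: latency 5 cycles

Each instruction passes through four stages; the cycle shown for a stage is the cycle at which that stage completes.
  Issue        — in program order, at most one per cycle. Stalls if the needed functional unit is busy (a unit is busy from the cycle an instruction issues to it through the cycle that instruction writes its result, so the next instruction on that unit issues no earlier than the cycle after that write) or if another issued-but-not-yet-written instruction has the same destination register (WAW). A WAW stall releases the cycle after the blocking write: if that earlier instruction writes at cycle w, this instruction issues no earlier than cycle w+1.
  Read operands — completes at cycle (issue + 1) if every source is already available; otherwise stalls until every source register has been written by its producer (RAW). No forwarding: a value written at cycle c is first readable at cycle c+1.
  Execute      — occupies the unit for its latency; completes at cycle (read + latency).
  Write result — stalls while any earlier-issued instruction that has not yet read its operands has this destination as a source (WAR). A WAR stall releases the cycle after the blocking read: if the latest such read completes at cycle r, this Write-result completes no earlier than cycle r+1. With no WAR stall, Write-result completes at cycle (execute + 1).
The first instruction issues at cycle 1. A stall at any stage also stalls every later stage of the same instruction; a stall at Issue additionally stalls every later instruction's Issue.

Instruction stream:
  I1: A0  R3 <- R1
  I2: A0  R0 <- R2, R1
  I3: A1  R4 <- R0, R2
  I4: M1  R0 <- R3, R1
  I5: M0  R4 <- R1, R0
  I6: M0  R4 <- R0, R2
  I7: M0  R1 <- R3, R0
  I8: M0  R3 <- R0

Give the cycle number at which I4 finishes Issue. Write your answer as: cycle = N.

cycle = 9

[1] I1→A0
[2] I1 RO
[3] I1 EX
[4] I1 WR R3
[5] I2→A0
[6] I2 RO; I3→A1
[7] I2 EX
[8] I2 WR R0
[9] I3 RO; I4→M1
[10] I4 RO
[11] I3 EX
[12] I3 WR R4
[13] I5→M0
[15] I4 EX
[16] I4 WR R0
[17] I5 RO
[22] I5 EX
[23] I5 WR R4
[24] I6→M0
[25] I6 RO
[30] I6 EX
[31] I6 WR R4
[32] I7→M0
[33] I7 RO
[38] I7 EX
[39] I7 WR R1
[40] I8→M0
[41] I8 RO
[46] I8 EX
[47] I8 WR R3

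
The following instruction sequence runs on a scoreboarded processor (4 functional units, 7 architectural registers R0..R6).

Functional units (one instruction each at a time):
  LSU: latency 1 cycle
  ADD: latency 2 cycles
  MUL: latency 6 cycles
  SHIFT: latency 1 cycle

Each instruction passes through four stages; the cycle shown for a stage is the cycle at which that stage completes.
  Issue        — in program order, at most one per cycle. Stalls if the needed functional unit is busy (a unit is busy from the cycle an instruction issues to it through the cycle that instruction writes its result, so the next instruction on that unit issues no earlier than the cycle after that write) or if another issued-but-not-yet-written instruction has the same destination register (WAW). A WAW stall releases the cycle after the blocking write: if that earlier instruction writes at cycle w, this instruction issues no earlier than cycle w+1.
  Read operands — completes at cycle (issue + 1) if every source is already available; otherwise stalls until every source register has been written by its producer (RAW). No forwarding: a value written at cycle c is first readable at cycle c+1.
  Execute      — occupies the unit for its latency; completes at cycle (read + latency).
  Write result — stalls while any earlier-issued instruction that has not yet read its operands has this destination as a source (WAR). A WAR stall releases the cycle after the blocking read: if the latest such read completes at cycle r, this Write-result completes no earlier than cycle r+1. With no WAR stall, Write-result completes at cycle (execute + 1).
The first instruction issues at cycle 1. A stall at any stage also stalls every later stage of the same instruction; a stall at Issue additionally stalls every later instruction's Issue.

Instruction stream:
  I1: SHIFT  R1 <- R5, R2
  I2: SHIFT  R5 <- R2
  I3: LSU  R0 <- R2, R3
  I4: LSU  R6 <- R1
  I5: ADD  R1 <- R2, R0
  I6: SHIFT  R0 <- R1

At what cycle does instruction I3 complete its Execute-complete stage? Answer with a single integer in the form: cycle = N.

cycle = 8

cycle 1: I1→SHIFT
cycle 2: I1 RO
cycle 3: I1 EX
cycle 4: I1 WR R1
cycle 5: I2→SHIFT
cycle 6: I2 RO | I3→LSU
cycle 7: I2 EX | I3 RO
cycle 8: I2 WR R5 | I3 EX
cycle 9: I3 WR R0
cycle 10: I4→LSU
cycle 11: I4 RO | I5→ADD
cycle 12: I4 EX | I5 RO | I6→SHIFT
cycle 13: I4 WR R6
cycle 14: I5 EX
cycle 15: I5 WR R1
cycle 16: I6 RO
cycle 17: I6 EX
cycle 18: I6 WR R0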